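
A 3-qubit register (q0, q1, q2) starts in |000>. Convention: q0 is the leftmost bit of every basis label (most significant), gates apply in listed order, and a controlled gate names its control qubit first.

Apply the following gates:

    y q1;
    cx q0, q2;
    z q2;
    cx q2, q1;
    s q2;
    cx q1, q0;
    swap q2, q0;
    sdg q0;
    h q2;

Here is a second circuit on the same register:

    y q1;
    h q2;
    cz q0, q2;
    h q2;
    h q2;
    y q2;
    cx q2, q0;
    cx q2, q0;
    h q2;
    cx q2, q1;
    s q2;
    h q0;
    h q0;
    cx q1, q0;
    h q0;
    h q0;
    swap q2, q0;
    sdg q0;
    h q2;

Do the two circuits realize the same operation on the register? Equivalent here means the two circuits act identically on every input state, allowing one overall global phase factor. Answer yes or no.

No, they are not equivalent — no single phase factor reconciles the two unitaries.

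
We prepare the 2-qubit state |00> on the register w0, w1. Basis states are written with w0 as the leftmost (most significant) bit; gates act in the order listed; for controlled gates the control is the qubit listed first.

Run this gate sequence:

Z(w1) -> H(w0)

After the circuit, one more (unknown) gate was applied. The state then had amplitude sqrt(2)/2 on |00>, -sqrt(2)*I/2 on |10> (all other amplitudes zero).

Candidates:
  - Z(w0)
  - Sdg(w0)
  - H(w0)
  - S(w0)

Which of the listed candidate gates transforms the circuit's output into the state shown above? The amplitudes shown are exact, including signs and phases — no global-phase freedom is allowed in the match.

It was Sdg(w0) that produced the state shown.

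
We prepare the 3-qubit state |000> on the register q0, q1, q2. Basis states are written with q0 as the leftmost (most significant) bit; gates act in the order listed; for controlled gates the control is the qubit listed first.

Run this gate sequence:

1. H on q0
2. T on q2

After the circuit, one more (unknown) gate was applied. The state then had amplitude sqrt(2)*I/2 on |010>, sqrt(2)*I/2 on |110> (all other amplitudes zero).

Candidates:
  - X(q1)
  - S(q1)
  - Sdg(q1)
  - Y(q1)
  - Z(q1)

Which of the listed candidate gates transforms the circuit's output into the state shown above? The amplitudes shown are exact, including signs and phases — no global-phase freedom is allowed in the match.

The applied gate was Y(q1).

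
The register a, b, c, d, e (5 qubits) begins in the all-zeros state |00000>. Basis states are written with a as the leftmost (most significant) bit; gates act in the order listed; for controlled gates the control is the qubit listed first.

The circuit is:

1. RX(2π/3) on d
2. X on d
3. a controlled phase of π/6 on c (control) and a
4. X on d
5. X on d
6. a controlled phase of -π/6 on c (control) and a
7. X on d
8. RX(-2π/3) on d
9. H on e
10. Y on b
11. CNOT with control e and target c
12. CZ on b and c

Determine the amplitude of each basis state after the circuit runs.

The final amplitudes are sqrt(2)*I/2 on |01000>, -sqrt(2)*I/2 on |01101>, and 0 on every other basis state. Key observation: the block from step 1 through step 8 cancels to the identity and can be dropped.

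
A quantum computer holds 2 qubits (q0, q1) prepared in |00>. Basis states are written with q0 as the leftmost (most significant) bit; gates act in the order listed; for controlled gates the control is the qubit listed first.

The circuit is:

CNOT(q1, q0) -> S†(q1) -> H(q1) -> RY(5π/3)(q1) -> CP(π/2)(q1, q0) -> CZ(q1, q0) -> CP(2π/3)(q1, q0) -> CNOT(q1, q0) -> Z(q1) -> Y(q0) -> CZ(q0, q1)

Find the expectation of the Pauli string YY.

The observable YY averages to 1/2.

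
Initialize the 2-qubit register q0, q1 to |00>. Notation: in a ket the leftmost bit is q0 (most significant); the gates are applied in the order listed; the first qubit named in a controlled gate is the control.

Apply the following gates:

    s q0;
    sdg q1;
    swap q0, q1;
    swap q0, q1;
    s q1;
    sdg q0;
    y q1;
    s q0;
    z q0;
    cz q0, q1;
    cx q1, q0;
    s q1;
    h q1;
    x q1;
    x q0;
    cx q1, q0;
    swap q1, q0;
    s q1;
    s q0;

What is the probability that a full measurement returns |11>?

The probability of measuring |11> is 1/2. Key observation: steps 1-6 multiply out to the identity, so the circuit reduces to the remaining gates.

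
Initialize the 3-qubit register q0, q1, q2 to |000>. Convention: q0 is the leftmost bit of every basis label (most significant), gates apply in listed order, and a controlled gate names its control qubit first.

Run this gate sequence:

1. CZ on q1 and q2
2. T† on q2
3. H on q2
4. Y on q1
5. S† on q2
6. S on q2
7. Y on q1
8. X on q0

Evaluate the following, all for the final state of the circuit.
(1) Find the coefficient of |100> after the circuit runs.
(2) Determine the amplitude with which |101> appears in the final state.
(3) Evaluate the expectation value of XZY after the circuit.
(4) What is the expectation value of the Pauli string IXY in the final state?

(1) The final state's coefficient on |100> equals sqrt(2)/2. Key observation: gates 4-7 undo each other exactly, leaving only the rest of the circuit to track.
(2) The final state's coefficient on |101> equals sqrt(2)/2.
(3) The observable XZY averages to 0.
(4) The observable IXY averages to 0.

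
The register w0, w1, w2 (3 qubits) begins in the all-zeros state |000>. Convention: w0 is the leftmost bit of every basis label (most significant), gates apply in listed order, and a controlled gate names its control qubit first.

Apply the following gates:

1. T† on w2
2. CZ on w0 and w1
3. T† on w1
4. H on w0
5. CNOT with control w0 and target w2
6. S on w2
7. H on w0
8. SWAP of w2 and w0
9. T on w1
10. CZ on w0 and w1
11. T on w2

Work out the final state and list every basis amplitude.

The final amplitudes are 1/2 on |000>, exp(I*pi/4)/2 on |001>, 0 on |010>, 0 on |011>, I/2 on |100>, -exp(3*I*pi/4)/2 on |101>, 0 on |110>, 0 on |111>.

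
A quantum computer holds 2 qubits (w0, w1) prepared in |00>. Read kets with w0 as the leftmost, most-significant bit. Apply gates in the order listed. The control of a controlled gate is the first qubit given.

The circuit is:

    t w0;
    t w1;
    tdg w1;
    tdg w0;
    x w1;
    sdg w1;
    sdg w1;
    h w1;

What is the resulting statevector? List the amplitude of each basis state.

The resulting statevector has amplitude -sqrt(2)/2 on |00>, sqrt(2)/2 on |01>, 0 on |10>, 0 on |11>.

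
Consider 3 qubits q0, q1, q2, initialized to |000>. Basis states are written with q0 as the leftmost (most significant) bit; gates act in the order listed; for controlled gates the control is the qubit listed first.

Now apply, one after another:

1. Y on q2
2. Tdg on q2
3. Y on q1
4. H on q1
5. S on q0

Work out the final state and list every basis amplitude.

The final amplitudes are sqrt(2)*exp(3*I*pi/4)/2 on |001>, -sqrt(2)*exp(3*I*pi/4)/2 on |011>, and 0 on every other basis state.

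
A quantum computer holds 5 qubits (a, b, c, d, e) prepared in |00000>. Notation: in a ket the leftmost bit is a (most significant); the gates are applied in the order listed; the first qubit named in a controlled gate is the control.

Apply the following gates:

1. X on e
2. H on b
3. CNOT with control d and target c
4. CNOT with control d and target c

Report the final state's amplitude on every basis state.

After the circuit, the state carries amplitude sqrt(2)/2 on |00001>, sqrt(2)/2 on |01001>, and 0 on every other basis state.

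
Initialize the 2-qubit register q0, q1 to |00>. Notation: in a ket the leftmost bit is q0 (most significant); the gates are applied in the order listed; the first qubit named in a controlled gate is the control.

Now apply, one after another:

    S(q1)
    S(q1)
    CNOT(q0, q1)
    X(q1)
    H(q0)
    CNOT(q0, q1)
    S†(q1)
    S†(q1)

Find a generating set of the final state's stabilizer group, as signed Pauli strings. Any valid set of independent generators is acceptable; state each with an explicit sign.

The stabilizer group can be generated by -XX, -ZZ, among other valid generating sets.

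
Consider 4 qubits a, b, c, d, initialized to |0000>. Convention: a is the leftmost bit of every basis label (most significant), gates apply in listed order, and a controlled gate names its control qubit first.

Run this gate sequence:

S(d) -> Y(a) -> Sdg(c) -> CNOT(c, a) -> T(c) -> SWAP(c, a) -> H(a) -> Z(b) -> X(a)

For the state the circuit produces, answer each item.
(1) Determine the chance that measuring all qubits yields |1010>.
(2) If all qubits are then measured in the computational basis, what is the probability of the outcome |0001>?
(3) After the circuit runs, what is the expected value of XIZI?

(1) The probability of measuring |1010> is 1/2.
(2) The probability of measuring |0001> is 0.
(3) The observable XIZI averages to -1.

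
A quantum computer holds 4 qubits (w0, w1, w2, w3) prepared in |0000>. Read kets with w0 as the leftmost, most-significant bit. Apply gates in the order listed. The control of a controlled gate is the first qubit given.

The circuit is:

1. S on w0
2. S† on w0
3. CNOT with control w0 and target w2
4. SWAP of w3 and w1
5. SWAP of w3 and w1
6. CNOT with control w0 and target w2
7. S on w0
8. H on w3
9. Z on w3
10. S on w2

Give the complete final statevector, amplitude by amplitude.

The final amplitudes are sqrt(2)/2 on |0000>, -sqrt(2)/2 on |0001>, and 0 on every other basis state. Key observation: gates 2-7 undo each other exactly, leaving only the rest of the circuit to track.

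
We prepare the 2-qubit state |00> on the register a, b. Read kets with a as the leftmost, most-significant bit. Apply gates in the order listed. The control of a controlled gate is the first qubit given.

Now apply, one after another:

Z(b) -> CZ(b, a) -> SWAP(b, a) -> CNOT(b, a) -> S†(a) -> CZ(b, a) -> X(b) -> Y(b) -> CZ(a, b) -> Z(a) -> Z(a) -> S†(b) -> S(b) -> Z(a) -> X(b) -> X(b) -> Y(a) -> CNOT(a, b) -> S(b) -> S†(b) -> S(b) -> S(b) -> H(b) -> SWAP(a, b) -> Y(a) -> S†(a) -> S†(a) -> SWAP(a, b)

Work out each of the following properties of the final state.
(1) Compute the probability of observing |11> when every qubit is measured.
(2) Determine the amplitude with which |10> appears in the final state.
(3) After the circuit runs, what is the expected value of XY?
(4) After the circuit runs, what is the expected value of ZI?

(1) The probability of measuring |11> is 1/2. Key observation: the block from step 15 through step 16 cancels to the identity and can be dropped.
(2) The final state's coefficient on |10> equals -sqrt(2)*I/2.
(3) In the final state, XY has expectation 0.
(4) In the final state, ZI has expectation -1.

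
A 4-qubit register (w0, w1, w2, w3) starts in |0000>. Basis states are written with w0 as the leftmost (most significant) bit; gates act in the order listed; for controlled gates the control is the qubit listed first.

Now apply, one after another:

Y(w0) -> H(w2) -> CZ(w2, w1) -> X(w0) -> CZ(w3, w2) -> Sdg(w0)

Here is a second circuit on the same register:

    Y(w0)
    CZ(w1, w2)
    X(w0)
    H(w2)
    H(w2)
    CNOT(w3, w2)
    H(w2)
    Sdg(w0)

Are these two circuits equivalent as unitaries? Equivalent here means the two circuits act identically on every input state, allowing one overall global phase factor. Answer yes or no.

No — the two circuits implement different unitaries, even allowing a global phase.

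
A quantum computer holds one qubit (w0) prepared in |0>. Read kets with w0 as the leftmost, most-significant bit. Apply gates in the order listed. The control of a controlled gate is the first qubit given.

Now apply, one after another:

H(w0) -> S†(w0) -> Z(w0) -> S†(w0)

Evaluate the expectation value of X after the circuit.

In the final state, X has expectation 1.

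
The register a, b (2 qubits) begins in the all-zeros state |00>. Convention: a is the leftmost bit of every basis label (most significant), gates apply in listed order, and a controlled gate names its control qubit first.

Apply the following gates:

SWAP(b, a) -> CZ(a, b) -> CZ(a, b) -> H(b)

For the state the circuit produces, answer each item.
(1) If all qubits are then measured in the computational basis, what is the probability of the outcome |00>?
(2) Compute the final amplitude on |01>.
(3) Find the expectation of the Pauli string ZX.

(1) The probability of measuring |00> is 1/2. Key observation: gates 2-3 undo each other exactly, leaving only the rest of the circuit to track.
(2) The final state's coefficient on |01> equals sqrt(2)/2.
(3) The observable ZX averages to 1.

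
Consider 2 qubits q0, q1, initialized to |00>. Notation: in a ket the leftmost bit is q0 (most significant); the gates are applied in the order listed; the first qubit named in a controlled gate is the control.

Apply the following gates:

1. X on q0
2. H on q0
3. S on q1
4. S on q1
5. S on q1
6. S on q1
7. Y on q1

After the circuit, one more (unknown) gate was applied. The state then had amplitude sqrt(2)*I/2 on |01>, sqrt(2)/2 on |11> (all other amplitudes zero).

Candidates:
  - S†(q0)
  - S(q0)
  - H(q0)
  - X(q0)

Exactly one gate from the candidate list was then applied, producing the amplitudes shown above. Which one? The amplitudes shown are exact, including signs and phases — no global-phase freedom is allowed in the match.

The unique candidate consistent with the amplitudes is S(q0). Key observation: the block from step 3 through step 6 cancels to the identity and can be dropped.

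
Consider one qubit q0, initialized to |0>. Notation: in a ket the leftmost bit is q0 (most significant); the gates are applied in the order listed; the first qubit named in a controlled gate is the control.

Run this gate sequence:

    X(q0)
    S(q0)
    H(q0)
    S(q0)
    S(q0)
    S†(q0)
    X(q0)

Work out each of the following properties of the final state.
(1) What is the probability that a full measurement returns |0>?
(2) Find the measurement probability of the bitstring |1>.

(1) The probability of measuring |0> is 1/2.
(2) Outcome |1> occurs with probability 1/2.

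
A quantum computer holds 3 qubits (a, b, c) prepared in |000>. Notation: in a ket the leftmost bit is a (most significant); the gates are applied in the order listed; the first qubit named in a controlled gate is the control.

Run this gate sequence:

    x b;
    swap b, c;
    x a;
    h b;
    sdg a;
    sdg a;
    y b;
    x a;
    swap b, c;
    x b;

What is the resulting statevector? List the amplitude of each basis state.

The resulting statevector has amplitude sqrt(2)*I/2 on |000>, -sqrt(2)*I/2 on |001>, and 0 on every other basis state.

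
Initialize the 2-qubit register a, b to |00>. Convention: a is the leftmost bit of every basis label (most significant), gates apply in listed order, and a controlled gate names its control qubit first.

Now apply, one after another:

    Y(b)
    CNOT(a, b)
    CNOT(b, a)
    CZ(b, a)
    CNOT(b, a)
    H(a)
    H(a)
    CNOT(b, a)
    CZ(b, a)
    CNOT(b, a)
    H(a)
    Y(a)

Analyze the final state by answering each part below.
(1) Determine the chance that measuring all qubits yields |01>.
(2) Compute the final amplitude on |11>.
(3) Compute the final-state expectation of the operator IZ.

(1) A full measurement returns |01> with probability 1/2. Key observation: the block from step 3 through step 10 cancels to the identity and can be dropped.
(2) The final state's coefficient on |11> equals -sqrt(2)/2.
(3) The expectation value of IZ is -1.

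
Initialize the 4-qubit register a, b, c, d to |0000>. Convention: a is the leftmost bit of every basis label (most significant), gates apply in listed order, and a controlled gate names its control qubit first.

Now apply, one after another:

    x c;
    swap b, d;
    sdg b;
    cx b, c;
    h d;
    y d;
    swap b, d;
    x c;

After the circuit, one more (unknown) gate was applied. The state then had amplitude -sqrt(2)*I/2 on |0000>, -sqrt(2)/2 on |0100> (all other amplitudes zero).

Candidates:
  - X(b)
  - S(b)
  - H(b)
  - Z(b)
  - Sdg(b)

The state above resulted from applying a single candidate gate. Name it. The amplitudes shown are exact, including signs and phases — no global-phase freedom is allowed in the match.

It was S(b) that produced the state shown.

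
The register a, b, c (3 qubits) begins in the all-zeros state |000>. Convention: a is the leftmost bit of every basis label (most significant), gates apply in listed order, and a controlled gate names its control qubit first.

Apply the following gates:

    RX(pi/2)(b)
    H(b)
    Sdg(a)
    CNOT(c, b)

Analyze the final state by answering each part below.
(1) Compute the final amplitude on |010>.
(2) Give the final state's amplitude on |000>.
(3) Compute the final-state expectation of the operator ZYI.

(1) The final state's coefficient on |010> equals 1/2 + I/2.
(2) The amplitude on |000> is 1/2 - I/2.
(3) In the final state, ZYI has expectation 1.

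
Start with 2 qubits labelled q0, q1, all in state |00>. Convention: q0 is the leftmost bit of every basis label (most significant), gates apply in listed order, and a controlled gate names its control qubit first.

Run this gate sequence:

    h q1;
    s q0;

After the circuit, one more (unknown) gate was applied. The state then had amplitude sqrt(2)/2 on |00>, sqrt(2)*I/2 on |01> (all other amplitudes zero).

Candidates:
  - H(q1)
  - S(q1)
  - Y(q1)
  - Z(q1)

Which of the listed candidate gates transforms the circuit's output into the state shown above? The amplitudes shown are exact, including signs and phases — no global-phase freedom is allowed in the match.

The unique candidate consistent with the amplitudes is S(q1).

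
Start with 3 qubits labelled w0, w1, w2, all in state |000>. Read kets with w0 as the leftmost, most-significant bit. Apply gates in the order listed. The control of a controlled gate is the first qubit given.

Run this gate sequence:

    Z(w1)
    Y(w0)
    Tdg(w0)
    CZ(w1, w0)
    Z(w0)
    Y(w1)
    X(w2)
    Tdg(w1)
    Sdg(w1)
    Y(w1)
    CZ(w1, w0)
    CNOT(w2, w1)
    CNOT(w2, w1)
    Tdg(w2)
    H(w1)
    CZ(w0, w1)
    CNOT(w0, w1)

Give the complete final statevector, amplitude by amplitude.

The resulting statevector has amplitude -sqrt(2)*exp(I*pi/4)/2 on |101>, sqrt(2)*exp(I*pi/4)/2 on |111>, and 0 on every other basis state. Key observation: gates 12-13 undo each other exactly, leaving only the rest of the circuit to track.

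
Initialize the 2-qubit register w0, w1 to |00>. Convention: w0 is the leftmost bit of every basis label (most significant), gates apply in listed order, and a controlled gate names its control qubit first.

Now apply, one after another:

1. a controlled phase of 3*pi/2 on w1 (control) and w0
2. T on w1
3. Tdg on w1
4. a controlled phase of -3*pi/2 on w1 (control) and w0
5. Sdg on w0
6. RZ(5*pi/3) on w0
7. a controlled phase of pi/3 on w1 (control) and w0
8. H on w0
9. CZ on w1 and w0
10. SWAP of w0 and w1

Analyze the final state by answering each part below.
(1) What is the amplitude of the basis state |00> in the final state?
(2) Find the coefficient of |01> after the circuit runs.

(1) The amplitude on |00> is -sqrt(2)*exp(I*pi/6)/2. Key observation: steps 1-4 multiply out to the identity, so the circuit reduces to the remaining gates.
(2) The final state's coefficient on |01> equals -sqrt(2)*exp(I*pi/6)/2.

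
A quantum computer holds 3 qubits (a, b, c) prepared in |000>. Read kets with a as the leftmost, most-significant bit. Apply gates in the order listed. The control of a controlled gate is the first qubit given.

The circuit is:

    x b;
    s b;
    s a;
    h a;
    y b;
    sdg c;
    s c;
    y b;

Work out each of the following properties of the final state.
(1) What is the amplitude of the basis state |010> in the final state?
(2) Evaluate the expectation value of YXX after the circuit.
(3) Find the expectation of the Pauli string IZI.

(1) The final state's coefficient on |010> equals sqrt(2)*I/2. Key observation: the block from step 5 through step 8 cancels to the identity and can be dropped.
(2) The expectation value of YXX is 0.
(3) In the final state, IZI has expectation -1.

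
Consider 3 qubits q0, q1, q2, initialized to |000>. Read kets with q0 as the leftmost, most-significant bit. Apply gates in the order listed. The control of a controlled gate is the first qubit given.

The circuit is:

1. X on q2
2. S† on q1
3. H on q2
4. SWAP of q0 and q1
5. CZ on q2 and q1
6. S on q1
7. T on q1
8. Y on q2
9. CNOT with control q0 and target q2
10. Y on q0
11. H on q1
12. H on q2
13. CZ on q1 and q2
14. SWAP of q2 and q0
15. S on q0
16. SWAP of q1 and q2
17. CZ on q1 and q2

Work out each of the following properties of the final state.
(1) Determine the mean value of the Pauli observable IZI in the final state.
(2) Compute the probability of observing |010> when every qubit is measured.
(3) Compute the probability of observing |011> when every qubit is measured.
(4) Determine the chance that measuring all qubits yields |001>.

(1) The observable IZI averages to -1.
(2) The probability of measuring |010> is 1/2.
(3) A full measurement returns |011> with probability 1/2.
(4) A full measurement returns |001> with probability 0.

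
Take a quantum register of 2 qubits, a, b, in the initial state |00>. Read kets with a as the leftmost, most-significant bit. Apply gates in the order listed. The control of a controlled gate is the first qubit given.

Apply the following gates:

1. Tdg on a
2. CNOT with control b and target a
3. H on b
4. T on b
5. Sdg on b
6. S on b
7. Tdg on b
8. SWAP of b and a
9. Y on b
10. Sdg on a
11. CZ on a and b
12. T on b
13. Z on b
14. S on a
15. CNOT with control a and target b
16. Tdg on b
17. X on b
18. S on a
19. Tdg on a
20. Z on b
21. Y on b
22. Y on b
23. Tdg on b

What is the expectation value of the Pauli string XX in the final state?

In the final state, XX has expectation sqrt(2)/2. Key observation: steps 4-7 multiply out to the identity, so the circuit reduces to the remaining gates.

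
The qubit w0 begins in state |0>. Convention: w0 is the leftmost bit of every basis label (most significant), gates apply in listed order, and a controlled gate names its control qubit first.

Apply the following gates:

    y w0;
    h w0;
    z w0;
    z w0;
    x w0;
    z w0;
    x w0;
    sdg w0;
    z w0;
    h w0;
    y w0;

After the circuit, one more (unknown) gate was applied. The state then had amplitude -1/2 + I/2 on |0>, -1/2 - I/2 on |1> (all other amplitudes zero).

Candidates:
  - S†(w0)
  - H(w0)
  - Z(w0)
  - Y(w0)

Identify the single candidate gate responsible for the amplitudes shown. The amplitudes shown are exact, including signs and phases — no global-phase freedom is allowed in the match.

The applied gate was Z(w0).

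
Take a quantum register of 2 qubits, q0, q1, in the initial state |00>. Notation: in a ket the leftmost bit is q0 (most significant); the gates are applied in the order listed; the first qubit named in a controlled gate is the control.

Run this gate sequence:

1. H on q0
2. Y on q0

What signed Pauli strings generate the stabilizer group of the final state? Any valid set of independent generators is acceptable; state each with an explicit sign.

The stabilizer group can be generated by -XI, +IZ, among other valid generating sets.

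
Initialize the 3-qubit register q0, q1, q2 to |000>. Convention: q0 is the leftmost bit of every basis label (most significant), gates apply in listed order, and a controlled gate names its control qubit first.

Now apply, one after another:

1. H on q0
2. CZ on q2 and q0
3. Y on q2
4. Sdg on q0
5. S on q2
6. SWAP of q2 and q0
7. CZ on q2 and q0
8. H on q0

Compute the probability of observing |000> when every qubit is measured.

Outcome |000> occurs with probability 1/4.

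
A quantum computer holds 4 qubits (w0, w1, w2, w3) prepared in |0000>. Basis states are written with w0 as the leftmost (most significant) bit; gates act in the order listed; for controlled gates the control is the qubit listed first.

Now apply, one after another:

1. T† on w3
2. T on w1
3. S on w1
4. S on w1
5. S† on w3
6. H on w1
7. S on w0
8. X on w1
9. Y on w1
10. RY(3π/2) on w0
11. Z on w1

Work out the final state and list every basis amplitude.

The resulting statevector has amplitude I/2 on |0000>, I/2 on |0100>, -I/2 on |1000>, -I/2 on |1100>, and 0 on every other basis state.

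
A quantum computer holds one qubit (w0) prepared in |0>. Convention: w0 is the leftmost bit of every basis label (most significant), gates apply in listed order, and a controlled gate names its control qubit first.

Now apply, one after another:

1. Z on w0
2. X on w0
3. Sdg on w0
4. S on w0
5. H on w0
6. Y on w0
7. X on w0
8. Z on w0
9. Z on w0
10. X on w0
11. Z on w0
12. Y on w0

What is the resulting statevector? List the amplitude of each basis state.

After the circuit, the state carries amplitude -sqrt(2)/2 on |0>, -sqrt(2)/2 on |1>.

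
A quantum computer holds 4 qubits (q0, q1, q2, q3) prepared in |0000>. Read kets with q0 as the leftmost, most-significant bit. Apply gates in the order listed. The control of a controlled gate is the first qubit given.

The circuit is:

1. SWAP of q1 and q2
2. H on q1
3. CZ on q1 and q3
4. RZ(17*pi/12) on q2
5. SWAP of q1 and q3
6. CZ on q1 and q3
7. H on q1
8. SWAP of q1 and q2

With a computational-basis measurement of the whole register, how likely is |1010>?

A full measurement returns |1010> with probability 0.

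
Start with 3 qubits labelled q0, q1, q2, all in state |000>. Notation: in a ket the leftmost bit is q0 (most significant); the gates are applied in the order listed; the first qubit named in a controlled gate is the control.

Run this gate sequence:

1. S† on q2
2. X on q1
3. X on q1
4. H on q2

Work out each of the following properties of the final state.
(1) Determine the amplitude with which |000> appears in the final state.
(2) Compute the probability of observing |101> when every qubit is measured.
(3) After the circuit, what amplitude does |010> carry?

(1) The amplitude on |000> is sqrt(2)/2. Key observation: steps 2-3 multiply out to the identity, so the circuit reduces to the remaining gates.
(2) A full measurement returns |101> with probability 0.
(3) The final state's coefficient on |010> equals 0.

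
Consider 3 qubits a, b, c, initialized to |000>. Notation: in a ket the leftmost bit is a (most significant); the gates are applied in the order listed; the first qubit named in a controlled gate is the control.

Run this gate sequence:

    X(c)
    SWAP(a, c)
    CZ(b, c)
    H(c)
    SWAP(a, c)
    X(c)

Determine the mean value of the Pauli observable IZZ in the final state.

The observable IZZ averages to 1.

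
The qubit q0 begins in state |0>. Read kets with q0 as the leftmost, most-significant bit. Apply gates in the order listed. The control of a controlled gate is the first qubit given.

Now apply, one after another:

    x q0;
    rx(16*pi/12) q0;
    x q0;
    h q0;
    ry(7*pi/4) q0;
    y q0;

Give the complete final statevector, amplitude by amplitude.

The resulting statevector has amplitude -sqrt(6*sqrt(2) + 12)/8 - sqrt(12 - 6*sqrt(2))/8 - I*sqrt(2*sqrt(2) + 4)/8 + I*sqrt(4 - 2*sqrt(2))/8 on |0>, -sqrt(6*sqrt(2) + 12)/8 + sqrt(12 - 6*sqrt(2))/8 + I*sqrt(4 - 2*sqrt(2))/8 + I*sqrt(2*sqrt(2) + 4)/8 on |1>.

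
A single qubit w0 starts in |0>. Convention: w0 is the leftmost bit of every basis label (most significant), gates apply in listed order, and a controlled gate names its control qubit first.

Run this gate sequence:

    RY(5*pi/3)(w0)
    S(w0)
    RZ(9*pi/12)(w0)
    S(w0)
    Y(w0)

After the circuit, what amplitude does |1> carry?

The final state's coefficient on |1> equals -sqrt(3)*exp(I*pi/8)/2.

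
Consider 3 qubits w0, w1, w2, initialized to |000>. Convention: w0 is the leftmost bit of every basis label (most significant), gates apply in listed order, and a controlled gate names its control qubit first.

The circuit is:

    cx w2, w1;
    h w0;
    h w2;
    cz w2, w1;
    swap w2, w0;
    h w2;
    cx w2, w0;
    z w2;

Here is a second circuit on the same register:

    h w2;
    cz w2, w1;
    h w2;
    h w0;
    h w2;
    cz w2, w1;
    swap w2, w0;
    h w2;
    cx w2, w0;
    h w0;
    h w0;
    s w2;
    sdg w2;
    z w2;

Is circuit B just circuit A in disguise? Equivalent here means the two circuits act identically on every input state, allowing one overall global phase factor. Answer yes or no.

No: there is an input state on which the two circuits produce genuinely different outputs (not merely differing by a phase).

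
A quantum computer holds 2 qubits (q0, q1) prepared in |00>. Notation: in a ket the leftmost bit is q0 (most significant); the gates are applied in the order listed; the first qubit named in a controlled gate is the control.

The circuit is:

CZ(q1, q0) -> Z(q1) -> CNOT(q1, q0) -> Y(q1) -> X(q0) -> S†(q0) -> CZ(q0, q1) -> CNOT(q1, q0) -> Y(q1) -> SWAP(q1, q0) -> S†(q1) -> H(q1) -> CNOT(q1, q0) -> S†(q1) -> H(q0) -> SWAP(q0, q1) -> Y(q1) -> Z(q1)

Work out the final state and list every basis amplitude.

The final amplitudes are 1/2 on |00>, 1/2 on |01>, I/2 on |10>, -I/2 on |11>.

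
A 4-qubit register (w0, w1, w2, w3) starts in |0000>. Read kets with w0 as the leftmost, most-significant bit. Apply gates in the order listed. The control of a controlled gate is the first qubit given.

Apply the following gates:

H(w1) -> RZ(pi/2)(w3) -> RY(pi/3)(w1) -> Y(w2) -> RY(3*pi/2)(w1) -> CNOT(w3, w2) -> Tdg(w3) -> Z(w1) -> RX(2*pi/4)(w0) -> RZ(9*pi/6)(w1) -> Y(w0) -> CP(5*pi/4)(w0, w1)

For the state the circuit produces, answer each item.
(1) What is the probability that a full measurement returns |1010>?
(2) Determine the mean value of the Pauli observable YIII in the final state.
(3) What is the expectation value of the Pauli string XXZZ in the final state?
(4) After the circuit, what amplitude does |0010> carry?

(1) A full measurement returns |1010> with probability 3/8.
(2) The expectation value of YIII is -3/4 + sqrt(2)/8.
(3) In the final state, XXZZ has expectation sqrt(3)*(sqrt(2) + 2)/8.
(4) The final state's coefficient on |0010> equals -sqrt(6)*I/4.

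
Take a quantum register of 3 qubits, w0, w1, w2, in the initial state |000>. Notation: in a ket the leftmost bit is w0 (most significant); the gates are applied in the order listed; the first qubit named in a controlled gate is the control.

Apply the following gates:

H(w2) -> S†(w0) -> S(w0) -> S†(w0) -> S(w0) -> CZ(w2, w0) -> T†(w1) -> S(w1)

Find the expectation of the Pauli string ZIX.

The expectation value of ZIX is 1.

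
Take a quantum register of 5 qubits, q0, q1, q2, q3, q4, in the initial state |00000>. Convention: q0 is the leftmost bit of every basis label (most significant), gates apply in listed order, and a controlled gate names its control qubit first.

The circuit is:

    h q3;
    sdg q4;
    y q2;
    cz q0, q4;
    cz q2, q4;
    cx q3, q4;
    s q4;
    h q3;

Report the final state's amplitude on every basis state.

The resulting statevector has amplitude I/2 on |00100>, -1/2 on |00101>, I/2 on |00110>, 1/2 on |00111>, and 0 on every other basis state.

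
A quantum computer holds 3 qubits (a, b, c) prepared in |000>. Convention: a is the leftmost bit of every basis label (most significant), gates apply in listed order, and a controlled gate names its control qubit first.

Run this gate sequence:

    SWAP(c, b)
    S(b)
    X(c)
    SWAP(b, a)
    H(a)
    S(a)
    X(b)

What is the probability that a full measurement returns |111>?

Outcome |111> occurs with probability 1/2.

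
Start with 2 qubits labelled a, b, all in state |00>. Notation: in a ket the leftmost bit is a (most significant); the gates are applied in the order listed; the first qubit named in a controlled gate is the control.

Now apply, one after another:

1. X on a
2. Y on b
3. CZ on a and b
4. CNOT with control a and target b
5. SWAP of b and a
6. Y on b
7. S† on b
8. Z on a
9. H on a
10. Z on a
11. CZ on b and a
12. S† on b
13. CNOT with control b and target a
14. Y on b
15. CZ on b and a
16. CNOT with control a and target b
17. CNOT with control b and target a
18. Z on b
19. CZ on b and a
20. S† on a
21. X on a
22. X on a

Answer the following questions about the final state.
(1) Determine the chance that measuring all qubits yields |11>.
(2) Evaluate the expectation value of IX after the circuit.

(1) A full measurement returns |11> with probability 1/2.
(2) In the final state, IX has expectation 1.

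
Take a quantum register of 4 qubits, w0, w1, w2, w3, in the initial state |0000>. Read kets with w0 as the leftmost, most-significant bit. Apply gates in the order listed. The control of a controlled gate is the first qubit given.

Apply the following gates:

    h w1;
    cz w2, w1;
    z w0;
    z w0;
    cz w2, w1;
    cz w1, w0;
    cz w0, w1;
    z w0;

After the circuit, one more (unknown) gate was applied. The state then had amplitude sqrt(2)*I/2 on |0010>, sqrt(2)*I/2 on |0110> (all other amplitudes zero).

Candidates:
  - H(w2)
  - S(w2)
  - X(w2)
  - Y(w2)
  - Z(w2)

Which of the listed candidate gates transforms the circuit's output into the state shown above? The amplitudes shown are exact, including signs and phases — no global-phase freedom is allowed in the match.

It was Y(w2) that produced the state shown. Key observation: steps 2-5 multiply out to the identity, so the circuit reduces to the remaining gates.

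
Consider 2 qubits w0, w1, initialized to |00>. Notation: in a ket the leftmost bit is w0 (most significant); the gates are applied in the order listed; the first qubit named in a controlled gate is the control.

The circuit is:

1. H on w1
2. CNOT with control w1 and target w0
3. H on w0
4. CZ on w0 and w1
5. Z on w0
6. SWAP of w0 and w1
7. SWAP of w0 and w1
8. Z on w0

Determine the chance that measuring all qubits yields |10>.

Outcome |10> occurs with probability 1/4. Key observation: steps 5-8 multiply out to the identity, so the circuit reduces to the remaining gates.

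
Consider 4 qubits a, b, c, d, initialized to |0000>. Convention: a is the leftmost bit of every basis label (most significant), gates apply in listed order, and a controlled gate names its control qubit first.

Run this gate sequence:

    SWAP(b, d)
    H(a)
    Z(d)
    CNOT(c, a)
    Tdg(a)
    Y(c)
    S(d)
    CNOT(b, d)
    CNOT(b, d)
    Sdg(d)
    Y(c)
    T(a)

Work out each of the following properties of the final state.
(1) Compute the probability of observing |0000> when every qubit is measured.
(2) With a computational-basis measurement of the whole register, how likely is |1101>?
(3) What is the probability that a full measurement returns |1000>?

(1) A full measurement returns |0000> with probability 1/2. Key observation: steps 5-12 multiply out to the identity, so the circuit reduces to the remaining gates.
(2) Outcome |1101> occurs with probability 0.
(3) Outcome |1000> occurs with probability 1/2.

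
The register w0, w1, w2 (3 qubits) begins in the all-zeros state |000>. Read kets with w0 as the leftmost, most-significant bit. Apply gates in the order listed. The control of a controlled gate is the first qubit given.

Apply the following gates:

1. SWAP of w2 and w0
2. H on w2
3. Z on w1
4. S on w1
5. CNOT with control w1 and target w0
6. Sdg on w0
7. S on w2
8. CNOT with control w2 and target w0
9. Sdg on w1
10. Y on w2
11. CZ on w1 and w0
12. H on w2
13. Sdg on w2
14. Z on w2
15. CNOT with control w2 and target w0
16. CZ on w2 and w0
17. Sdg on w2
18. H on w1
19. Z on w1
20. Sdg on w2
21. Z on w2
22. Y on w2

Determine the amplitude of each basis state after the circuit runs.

The resulting statevector has amplitude sqrt(2)/4 on |000>, -sqrt(2)/4 on |001>, -sqrt(2)/4 on |010>, sqrt(2)/4 on |011>, sqrt(2)*I/4 on |100>, sqrt(2)*I/4 on |101>, -sqrt(2)*I/4 on |110>, -sqrt(2)*I/4 on |111>.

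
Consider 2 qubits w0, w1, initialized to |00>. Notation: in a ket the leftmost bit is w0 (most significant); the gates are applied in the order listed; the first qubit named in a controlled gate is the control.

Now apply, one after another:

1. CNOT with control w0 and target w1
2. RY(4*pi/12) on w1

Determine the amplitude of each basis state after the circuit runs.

After the circuit, the state carries amplitude sqrt(3)/2 on |00>, 1/2 on |01>, 0 on |10>, 0 on |11>.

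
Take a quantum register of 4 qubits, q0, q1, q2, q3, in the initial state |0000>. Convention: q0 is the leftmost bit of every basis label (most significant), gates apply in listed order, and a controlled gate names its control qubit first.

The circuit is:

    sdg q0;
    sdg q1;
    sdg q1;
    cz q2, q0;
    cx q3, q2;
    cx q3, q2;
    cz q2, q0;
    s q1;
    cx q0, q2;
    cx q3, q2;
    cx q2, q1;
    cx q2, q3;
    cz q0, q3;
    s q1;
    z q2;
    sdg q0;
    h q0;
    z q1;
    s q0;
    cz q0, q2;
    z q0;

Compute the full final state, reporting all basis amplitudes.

The final amplitudes are sqrt(2)/2 on |0000>, -sqrt(2)*I/2 on |1000>, and 0 on every other basis state. Key observation: the block from step 3 through step 8 cancels to the identity and can be dropped.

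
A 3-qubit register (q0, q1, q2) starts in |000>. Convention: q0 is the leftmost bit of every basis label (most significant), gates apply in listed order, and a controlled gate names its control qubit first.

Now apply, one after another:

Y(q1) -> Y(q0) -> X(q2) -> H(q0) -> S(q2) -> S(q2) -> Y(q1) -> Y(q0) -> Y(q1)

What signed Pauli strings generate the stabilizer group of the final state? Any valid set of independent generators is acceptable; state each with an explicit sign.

The stabilizer group can be generated by +XII, -IZI, -IIZ, among other valid generating sets.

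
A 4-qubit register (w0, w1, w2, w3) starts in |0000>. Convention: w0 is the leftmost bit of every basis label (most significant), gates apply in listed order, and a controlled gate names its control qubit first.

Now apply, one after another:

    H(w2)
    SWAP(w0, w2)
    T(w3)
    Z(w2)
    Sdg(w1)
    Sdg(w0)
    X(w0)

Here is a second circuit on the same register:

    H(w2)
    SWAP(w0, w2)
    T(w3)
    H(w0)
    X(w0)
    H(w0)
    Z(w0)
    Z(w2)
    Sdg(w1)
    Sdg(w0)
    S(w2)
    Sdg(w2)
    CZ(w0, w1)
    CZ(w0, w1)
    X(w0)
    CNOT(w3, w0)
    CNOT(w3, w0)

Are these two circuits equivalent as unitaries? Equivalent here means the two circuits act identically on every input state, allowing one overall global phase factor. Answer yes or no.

Yes, they are equivalent — the unitaries differ by at most a global phase.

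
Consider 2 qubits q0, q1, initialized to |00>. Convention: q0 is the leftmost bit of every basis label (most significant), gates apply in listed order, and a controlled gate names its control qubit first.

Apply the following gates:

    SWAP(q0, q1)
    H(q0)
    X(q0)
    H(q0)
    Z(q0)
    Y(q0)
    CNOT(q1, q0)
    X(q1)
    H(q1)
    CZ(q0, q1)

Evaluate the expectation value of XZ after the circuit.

The observable XZ averages to 0. Key observation: gates 2-5 undo each other exactly, leaving only the rest of the circuit to track.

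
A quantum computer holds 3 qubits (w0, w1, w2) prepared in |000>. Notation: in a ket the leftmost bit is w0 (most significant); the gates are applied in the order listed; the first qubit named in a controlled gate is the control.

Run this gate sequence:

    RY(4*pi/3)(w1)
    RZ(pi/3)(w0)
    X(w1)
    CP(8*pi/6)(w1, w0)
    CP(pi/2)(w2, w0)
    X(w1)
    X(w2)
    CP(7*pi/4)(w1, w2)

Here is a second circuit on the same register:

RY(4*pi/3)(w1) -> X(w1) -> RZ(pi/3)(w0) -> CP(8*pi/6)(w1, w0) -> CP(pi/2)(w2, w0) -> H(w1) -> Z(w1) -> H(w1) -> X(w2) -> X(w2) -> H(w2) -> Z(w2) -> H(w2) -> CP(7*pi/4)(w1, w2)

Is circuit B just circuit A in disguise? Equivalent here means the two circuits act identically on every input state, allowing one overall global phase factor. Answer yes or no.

Yes — the two circuits implement the same unitary up to a global phase.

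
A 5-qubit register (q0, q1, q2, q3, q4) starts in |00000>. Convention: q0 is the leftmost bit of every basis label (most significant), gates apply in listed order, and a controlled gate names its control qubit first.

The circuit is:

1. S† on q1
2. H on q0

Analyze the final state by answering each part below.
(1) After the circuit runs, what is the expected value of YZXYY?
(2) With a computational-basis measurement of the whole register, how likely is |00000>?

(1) The expectation value of YZXYY is 0.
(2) A full measurement returns |00000> with probability 1/2.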